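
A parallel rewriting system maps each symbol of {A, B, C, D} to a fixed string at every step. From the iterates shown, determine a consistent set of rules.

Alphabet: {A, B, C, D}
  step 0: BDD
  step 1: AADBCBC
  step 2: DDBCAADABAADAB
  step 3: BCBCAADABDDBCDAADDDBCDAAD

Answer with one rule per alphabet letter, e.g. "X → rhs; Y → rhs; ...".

  step 2 ⇒ step 3: DDBCAADABAADAB ⇒ BC·BC·AAD·AB·D·D·BC·D·AAD·D·D·BC·D·AAD
    A ↦ D
    B ↦ AAD
    C ↦ AB
    D ↦ BC

A->D, B->AAD, C->AB, D->BC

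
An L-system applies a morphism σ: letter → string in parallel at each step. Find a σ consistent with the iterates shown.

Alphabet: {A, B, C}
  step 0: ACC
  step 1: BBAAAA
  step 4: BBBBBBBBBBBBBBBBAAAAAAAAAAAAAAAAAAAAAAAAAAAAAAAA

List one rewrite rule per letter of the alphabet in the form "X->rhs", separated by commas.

  step 0 ⇒ step 1: ACC ⇒ BB·AA·AA
    A ↦ BB
    C ↦ AA
    B ↦ CC  (constrained at step 1)

A->BB, B->CC, C->AA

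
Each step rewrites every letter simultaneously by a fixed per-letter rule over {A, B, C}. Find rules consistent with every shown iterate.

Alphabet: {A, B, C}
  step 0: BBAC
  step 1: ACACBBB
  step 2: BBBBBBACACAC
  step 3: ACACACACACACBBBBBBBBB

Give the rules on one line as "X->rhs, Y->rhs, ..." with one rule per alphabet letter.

  step 2 ⇒ step 3: BBBBBBACACAC ⇒ AC·AC·AC·AC·AC·AC·B·BB·B·BB·B·BB
    A ↦ B
    B ↦ AC
    C ↦ BB

A->B, B->AC, C->BB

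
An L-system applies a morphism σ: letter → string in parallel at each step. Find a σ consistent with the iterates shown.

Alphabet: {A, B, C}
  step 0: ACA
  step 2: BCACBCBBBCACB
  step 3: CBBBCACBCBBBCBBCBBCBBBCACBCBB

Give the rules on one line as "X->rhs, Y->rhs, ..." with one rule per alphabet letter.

  step 2 ⇒ step 3: BCACBCBBBCACB ⇒ CBB·B·CAC·B·CBB·B·CBB·CBB·CBB·B·CAC·B·CBB
    A ↦ CAC
    B ↦ CBB
    C ↦ B

A->CAC, B->CBB, C->B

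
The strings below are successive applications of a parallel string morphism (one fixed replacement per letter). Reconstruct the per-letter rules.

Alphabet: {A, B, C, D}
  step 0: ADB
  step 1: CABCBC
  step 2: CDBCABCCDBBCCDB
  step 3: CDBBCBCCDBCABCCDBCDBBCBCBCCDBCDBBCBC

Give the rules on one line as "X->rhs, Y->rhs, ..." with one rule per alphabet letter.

A->CA, B->BC, C->CDB, D->BC

  step 2 ⇒ step 3: CDBCABCCDBBCCDB ⇒ CDB·BC·BC·CDB·CA·BC·CDB·CDB·BC·BC·BC·CDB·CDB·BC·BC
    A ↦ CA
    B ↦ BC
    C ↦ CDB
    D ↦ BC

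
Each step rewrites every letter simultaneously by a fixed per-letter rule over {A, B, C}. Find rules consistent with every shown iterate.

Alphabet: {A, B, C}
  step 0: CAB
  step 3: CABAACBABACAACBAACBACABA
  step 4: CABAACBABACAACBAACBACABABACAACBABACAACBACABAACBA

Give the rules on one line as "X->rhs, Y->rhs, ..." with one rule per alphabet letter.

A->BA, B->AC, C->CA

  step 3 ⇒ step 4: CABAACBABACAACBAACBACABA ⇒ CA·BA·AC·BA·BA·CA·AC·BA·AC·BA·CA·BA·BA·CA·AC·BA·BA·CA·AC·BA·CA·BA·AC·BA
    A ↦ BA
    B ↦ AC
    C ↦ CA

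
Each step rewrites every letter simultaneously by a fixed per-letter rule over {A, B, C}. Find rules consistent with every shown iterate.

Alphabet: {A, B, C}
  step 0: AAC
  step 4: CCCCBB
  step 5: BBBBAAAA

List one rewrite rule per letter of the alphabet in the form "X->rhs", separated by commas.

A->C, B->AA, C->B

  step 4 ⇒ step 5: CCCCBB ⇒ B·B·B·B·AA·AA
    B ↦ AA
    C ↦ B
    A ↦ C  (constrained at step 0)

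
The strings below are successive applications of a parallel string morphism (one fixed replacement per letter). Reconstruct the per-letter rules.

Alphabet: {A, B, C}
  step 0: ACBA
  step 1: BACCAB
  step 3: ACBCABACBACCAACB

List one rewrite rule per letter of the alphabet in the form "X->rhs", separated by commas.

A->B, B->CA, C->AC

  step 0 ⇒ step 1: ACBA ⇒ B·AC·CA·B
    A ↦ B
    B ↦ CA
    C ↦ AC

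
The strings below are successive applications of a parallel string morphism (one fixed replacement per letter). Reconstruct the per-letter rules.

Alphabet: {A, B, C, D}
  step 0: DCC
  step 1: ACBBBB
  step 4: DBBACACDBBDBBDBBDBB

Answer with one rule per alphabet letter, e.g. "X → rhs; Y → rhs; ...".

  step 0 ⇒ step 1: DCC ⇒ AC·BB·BB
    C ↦ BB
    D ↦ AC
    A ↦ D  (constrained at step 1)
    B ↦ D  (constrained at step 1)

A->D, B->D, C->BB, D->AC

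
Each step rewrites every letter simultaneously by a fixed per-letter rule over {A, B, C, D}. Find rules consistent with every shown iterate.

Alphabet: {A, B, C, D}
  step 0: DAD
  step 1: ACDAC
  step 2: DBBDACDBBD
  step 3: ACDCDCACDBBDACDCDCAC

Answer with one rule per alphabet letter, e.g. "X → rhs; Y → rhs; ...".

A->D, B->DC, C->BBD, D->AC

  step 2 ⇒ step 3: DBBDACDBBD ⇒ AC·DC·DC·AC·D·BBD·AC·DC·DC·AC
    A ↦ D
    B ↦ DC
    C ↦ BBD
    D ↦ AC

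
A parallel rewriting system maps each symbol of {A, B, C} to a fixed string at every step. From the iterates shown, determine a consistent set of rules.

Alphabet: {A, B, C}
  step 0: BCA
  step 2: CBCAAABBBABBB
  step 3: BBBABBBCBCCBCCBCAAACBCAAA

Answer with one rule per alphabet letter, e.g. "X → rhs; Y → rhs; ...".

  step 2 ⇒ step 3: CBCAAABBBABBB ⇒ BBB·A·BBB·CBC·CBC·CBC·A·A·A·CBC·A·A·A
    A ↦ CBC
    B ↦ A
    C ↦ BBB

A->CBC, B->A, C->BBB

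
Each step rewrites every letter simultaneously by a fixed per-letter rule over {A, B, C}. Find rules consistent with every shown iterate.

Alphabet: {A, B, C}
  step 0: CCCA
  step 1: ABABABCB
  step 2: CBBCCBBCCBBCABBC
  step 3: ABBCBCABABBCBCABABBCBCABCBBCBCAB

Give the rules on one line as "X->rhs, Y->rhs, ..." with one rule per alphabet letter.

  step 2 ⇒ step 3: CBBCCBBCCBBCABBC ⇒ AB·BC·BC·AB·AB·BC·BC·AB·AB·BC·BC·AB·CB·BC·BC·AB
    A ↦ CB
    B ↦ BC
    C ↦ AB

A->CB, B->BC, C->AB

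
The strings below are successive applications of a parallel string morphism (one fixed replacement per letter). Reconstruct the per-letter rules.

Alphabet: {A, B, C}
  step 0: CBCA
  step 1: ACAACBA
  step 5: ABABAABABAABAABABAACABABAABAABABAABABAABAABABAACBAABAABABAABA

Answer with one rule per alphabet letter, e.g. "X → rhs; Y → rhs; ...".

  step 0 ⇒ step 1: CBCA ⇒ AC·A·AC·BA
    A ↦ BA
    B ↦ A
    C ↦ AC

A->BA, B->A, C->AC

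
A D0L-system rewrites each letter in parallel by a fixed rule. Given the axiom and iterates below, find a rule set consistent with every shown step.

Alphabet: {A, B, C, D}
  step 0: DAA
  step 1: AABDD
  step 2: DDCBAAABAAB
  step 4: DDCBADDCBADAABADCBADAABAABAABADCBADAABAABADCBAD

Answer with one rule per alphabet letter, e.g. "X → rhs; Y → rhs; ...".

  step 1 ⇒ step 2: AABDD ⇒ D·D·CBA·AAB·AAB
    A ↦ D
    B ↦ CBA
    D ↦ AAB
    C ↦ AD  (constrained at step 2)

A->D, B->CBA, C->AD, D->AAB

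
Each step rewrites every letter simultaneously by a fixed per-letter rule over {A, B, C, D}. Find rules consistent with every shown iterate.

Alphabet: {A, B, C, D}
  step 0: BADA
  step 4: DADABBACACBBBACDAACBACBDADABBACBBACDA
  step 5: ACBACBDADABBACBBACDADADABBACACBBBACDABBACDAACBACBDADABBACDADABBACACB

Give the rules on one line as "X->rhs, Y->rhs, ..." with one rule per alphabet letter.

A->B, B->DA, C->BAC, D->AC

  step 4 ⇒ step 5: DADABBACACBBBACDAACBACBDADABBACBBACDA ⇒ AC·B·AC·B·DA·DA·B·BAC·B·BAC·DA·DA·DA·B·BAC·AC·B·B·BAC·DA·B·BAC·DA·AC·B·AC·B·DA·DA·B·BAC·DA·DA·B·BAC·AC·B
    A ↦ B
    B ↦ DA
    C ↦ BAC
    D ↦ AC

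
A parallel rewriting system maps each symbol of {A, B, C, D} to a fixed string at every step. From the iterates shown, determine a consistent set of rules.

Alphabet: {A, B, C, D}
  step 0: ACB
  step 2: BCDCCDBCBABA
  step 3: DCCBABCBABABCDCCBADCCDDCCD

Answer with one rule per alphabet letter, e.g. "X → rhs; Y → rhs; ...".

  step 2 ⇒ step 3: BCDCCDBCBABA ⇒ DCC·BA·BC·BA·BA·BC·DCC·BA·DCC·D·DCC·D
    A ↦ D
    B ↦ DCC
    C ↦ BA
    D ↦ BC

A->D, B->DCC, C->BA, D->BC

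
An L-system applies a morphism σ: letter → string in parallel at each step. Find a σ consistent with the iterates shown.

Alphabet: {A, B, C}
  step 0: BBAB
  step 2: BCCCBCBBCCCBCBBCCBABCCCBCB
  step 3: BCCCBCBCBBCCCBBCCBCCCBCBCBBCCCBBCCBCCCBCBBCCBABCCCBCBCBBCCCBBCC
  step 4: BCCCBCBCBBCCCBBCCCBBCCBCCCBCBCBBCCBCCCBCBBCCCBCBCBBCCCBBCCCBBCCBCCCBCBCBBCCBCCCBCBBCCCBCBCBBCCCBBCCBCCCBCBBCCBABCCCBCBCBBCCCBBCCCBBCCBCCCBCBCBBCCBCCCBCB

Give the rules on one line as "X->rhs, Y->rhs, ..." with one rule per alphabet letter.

A->BA, B->BCC, C->CB

  step 3 ⇒ step 4: BCCCBCBCBBCCCBBCCBCCCBCBCBBCCCBBCCBCCCBCBBCCBABCCCBCBCBBCCCBBCC ⇒ BCC·CB·CB·CB·BCC·CB·BCC·CB·BCC·BCC·CB·CB·CB·BCC·BCC·CB·CB·BCC·CB·CB·CB·BCC·CB·BCC·CB·BCC·BCC·CB·CB·CB·BCC·BCC·CB·CB·BCC·CB·CB·CB·BCC·CB·BCC·BCC·CB·CB·BCC·BA·BCC·CB·CB·CB·BCC·CB·BCC·CB·BCC·BCC·CB·CB·CB·BCC·BCC·CB·CB
    A ↦ BA
    B ↦ BCC
    C ↦ CB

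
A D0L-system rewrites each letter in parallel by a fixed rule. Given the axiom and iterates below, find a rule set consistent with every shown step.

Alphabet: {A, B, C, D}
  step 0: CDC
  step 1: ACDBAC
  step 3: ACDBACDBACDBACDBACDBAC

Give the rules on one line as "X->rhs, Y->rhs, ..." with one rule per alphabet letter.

A->B, B->ACD, C->AC, D->DB

  step 0 ⇒ step 1: CDC ⇒ AC·DB·AC
    C ↦ AC
    D ↦ DB
    A ↦ B  (constrained at step 1)
    B ↦ ACD  (constrained at step 1)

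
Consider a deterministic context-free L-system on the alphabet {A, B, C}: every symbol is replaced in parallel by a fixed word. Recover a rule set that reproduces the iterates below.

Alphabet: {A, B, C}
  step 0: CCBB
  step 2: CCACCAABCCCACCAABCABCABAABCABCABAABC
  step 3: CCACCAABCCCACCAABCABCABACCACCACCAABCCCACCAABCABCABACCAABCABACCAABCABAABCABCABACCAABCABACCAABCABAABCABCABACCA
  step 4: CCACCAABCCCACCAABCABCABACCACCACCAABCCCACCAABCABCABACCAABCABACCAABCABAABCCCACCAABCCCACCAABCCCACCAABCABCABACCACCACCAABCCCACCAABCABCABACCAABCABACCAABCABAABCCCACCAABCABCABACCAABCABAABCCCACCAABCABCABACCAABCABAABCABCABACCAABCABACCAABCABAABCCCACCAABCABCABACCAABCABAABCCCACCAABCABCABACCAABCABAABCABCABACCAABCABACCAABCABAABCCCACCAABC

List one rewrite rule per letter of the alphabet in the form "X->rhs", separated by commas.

A->ABC, B->ABA, C->CCA

  step 3 ⇒ step 4: CCACCAABCCCACCAABCABCABACCACCACCAABCCCACCAABCABCABACCAABCABACCAABCABAABCABCABACCAABCABACCAABCABAABCABCABACCA ⇒ CCA·CCA·ABC·CCA·CCA·ABC·ABC·ABA·CCA·CCA·CCA·ABC·CCA·CCA·ABC·ABC·ABA·CCA·ABC·ABA·CCA·ABC·ABA·ABC·CCA·CCA·ABC·CCA·CCA·ABC·CCA·CCA·ABC·ABC·ABA·CCA·CCA·CCA·ABC·CCA·CCA·ABC·ABC·ABA·CCA·ABC·ABA·CCA·ABC·ABA·ABC·CCA·CCA·ABC·ABC·ABA·CCA·ABC·ABA·ABC·CCA·CCA·ABC·ABC·ABA·CCA·ABC·ABA·ABC·ABC·ABA·CCA·ABC·ABA·CCA·ABC·ABA·ABC·CCA·CCA·ABC·ABC·ABA·CCA·ABC·ABA·ABC·CCA·CCA·ABC·ABC·ABA·CCA·ABC·ABA·ABC·ABC·ABA·CCA·ABC·ABA·CCA·ABC·ABA·ABC·CCA·CCA·ABC
    A ↦ ABC
    B ↦ ABA
    C ↦ CCA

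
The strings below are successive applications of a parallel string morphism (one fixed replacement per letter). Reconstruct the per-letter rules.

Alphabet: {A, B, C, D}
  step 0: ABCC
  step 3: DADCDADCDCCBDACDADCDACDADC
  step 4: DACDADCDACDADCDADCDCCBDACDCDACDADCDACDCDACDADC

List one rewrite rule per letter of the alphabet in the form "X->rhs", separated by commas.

A->C, B->CB, C->DC, D->DA

  step 3 ⇒ step 4: DADCDADCDCCBDACDADCDACDADC ⇒ DA·C·DA·DC·DA·C·DA·DC·DA·DC·DC·CB·DA·C·DC·DA·C·DA·DC·DA·C·DC·DA·C·DA·DC
    A ↦ C
    B ↦ CB
    C ↦ DC
    D ↦ DA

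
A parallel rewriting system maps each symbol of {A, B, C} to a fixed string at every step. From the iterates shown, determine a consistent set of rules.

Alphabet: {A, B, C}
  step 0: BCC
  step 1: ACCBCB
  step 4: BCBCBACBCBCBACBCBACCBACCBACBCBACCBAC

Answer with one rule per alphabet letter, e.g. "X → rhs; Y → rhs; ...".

A->B, B->AC, C->CB

  step 0 ⇒ step 1: BCC ⇒ AC·CB·CB
    B ↦ AC
    C ↦ CB
    A ↦ B  (constrained at step 1)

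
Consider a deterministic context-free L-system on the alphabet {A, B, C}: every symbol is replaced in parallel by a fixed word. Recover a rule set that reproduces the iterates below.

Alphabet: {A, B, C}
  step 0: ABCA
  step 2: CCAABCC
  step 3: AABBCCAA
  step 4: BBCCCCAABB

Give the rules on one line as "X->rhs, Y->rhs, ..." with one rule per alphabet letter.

A->B, B->CC, C->A

  step 3 ⇒ step 4: AABBCCAA ⇒ B·B·CC·CC·A·A·B·B
    A ↦ B
    B ↦ CC
    C ↦ A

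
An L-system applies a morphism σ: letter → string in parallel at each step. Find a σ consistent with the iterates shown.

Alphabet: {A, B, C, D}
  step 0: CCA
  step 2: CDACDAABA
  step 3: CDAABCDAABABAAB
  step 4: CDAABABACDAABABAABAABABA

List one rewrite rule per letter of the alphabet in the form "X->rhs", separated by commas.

A->AB, B->A, C->CD, D->A

  step 3 ⇒ step 4: CDAABCDAABABAAB ⇒ CD·A·AB·AB·A·CD·A·AB·AB·A·AB·A·AB·AB·A
    A ↦ AB
    B ↦ A
    C ↦ CD
    D ↦ A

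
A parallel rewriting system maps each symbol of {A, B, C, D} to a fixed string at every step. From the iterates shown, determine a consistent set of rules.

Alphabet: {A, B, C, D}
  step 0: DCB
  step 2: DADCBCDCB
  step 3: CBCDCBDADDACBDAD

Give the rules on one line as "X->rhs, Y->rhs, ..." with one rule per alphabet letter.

A->CD, B->D, C->DA, D->CB

  step 2 ⇒ step 3: DADCBCDCB ⇒ CB·CD·CB·DA·D·DA·CB·DA·D
    A ↦ CD
    B ↦ D
    C ↦ DA
    D ↦ CB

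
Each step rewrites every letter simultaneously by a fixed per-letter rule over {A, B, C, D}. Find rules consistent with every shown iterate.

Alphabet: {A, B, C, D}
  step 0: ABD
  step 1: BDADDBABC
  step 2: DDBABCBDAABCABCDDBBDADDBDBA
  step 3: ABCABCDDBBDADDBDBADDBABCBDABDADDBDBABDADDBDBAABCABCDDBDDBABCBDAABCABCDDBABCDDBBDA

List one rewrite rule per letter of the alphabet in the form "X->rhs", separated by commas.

A->BDA, B->DDB, C->DBA, D->ABC

  step 2 ⇒ step 3: DDBABCBDAABCABCDDBBDADDBDBA ⇒ ABC·ABC·DDB·BDA·DDB·DBA·DDB·ABC·BDA·BDA·DDB·DBA·BDA·DDB·DBA·ABC·ABC·DDB·DDB·ABC·BDA·ABC·ABC·DDB·ABC·DDB·BDA
    A ↦ BDA
    B ↦ DDB
    C ↦ DBA
    D ↦ ABC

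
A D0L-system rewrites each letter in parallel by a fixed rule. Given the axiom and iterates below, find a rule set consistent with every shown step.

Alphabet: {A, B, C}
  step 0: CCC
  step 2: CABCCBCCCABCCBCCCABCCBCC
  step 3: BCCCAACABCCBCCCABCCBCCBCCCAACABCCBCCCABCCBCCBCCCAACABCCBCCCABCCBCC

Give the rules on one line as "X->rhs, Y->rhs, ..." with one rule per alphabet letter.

  step 2 ⇒ step 3: CABCCBCCCABCCBCCCABCCBCC ⇒ BCC·CAA·CA·BCC·BCC·CA·BCC·BCC·BCC·CAA·CA·BCC·BCC·CA·BCC·BCC·BCC·CAA·CA·BCC·BCC·CA·BCC·BCC
    A ↦ CAA
    B ↦ CA
    C ↦ BCC

A->CAA, B->CA, C->BCC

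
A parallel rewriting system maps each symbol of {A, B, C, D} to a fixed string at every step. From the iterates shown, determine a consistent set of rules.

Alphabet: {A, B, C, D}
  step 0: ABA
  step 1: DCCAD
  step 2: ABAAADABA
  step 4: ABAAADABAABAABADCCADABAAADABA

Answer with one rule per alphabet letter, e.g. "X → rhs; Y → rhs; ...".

A->D, B->CCA, C->A, D->ABA

  step 1 ⇒ step 2: DCCAD ⇒ ABA·A·A·D·ABA
    A ↦ D
    C ↦ A
    D ↦ ABA
  step 0 ⇒ step 1: ABA ⇒ D·CCA·D
    B ↦ CCA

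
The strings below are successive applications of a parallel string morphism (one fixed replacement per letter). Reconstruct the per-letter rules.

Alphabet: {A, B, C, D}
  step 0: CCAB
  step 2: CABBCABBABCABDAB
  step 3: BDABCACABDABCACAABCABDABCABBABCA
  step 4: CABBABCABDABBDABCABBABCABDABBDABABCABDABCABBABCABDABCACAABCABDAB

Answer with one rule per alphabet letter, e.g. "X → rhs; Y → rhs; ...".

  step 3 ⇒ step 4: BDABCACABDABCACAABCABDABCABBABCA ⇒ CA·BB·AB·CA·BD·AB·BD·AB·CA·BB·AB·CA·BD·AB·BD·AB·AB·CA·BD·AB·CA·BB·AB·CA·BD·AB·CA·CA·AB·CA·BD·AB
    A ↦ AB
    B ↦ CA
    C ↦ BD
    D ↦ BB

A->AB, B->CA, C->BD, D->BB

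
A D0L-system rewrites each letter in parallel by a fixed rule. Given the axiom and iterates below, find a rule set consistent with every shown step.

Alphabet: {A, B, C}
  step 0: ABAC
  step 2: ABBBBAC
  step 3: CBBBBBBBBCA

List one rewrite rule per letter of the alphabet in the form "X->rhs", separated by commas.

  step 2 ⇒ step 3: ABBBBAC ⇒ C·BB·BB·BB·BB·C·A
    A ↦ C
    B ↦ BB
    C ↦ A

A->C, B->BB, C->A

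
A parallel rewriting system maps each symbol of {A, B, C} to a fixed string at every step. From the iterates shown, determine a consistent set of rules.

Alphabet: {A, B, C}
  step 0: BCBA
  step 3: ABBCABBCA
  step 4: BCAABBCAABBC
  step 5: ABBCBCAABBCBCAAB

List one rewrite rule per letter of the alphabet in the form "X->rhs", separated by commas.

  step 4 ⇒ step 5: BCAABBCAABBC ⇒ A·B·BC·BC·A·A·B·BC·BC·A·A·B
    A ↦ BC
    B ↦ A
    C ↦ B

A->BC, B->A, C->B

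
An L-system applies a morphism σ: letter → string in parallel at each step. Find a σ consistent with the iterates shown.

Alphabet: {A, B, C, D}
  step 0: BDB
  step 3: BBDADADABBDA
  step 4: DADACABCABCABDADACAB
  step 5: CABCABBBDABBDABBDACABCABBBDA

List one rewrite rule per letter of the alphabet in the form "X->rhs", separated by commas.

A->B, B->DA, C->B, D->CA

  step 4 ⇒ step 5: DADACABCABCABDADACAB ⇒ CA·B·CA·B·B·B·DA·B·B·DA·B·B·DA·CA·B·CA·B·B·B·DA
    A ↦ B
    B ↦ DA
    C ↦ B
    D ↦ CA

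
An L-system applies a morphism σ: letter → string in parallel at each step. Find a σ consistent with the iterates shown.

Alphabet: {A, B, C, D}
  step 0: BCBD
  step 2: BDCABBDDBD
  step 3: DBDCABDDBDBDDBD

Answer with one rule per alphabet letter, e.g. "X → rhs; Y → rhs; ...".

A->B, B->D, C->CA, D->BD

  step 2 ⇒ step 3: BDCABBDDBD ⇒ D·BD·CA·B·D·D·BD·BD·D·BD
    A ↦ B
    B ↦ D
    C ↦ CA
    D ↦ BD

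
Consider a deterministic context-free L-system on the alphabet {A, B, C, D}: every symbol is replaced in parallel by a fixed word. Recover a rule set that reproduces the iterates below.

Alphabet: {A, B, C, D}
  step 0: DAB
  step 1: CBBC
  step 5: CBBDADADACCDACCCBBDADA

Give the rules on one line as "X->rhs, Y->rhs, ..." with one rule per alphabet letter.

  step 0 ⇒ step 1: DAB ⇒ C·BB·C
    A ↦ BB
    B ↦ C
    D ↦ C
    C ↦ DA  (constrained at step 1)

A->BB, B->C, C->DA, D->C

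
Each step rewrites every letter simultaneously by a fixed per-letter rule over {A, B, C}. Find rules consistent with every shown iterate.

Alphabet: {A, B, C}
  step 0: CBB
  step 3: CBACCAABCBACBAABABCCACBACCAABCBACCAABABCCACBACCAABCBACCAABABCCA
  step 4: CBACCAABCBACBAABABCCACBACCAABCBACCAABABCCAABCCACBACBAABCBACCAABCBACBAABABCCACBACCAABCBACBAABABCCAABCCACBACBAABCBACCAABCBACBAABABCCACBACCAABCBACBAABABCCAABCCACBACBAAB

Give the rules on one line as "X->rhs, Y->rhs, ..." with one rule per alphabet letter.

  step 3 ⇒ step 4: CBACCAABCBACBAABABCCACBACCAABCBACCAABABCCACBACCAABCBACCAABABCCA ⇒ CBA·CCA·AB·CBA·CBA·AB·AB·CCA·CBA·CCA·AB·CBA·CCA·AB·AB·CCA·AB·CCA·CBA·CBA·AB·CBA·CCA·AB·CBA·CBA·AB·AB·CCA·CBA·CCA·AB·CBA·CBA·AB·AB·CCA·AB·CCA·CBA·CBA·AB·CBA·CCA·AB·CBA·CBA·AB·AB·CCA·CBA·CCA·AB·CBA·CBA·AB·AB·CCA·AB·CCA·CBA·CBA·AB
    A ↦ AB
    B ↦ CCA
    C ↦ CBA

A->AB, B->CCA, C->CBA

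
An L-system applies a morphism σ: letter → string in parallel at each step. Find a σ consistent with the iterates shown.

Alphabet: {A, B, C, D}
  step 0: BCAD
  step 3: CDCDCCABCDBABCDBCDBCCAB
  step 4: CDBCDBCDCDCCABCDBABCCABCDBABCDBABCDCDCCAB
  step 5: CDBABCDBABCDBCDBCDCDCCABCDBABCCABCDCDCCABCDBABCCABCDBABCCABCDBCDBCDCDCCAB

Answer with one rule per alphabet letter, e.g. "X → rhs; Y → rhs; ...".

A->CC, B->AB, C->CD, D->B

  step 4 ⇒ step 5: CDBCDBCDCDCCABCDBABCCABCDBABCDBABCDCDCCAB ⇒ CD·B·AB·CD·B·AB·CD·B·CD·B·CD·CD·CC·AB·CD·B·AB·CC·AB·CD·CD·CC·AB·CD·B·AB·CC·AB·CD·B·AB·CC·AB·CD·B·CD·B·CD·CD·CC·AB
    A ↦ CC
    B ↦ AB
    C ↦ CD
    D ↦ B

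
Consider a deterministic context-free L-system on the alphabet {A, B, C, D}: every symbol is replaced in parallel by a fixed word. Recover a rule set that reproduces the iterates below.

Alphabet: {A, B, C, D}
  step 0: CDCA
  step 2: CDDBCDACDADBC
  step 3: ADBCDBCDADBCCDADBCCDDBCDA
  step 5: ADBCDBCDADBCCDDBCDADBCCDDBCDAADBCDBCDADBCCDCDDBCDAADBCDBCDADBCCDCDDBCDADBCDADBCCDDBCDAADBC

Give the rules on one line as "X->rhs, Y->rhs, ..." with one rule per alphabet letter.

  step 2 ⇒ step 3: CDDBCDACDADBC ⇒ A·DBC·DBC·D·A·DBC·CD·A·DBC·CD·DBC·D·A
    A ↦ CD
    B ↦ D
    C ↦ A
    D ↦ DBC

A->CD, B->D, C->A, D->DBC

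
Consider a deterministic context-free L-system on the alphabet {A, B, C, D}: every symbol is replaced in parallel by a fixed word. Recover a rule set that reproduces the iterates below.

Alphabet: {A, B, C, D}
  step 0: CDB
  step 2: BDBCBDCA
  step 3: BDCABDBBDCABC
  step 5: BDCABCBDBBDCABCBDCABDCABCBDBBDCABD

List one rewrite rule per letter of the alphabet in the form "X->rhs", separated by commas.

A->C, B->BD, C->B, D->CA

  step 2 ⇒ step 3: BDBCBDCA ⇒ BD·CA·BD·B·BD·CA·B·C
    A ↦ C
    B ↦ BD
    C ↦ B
    D ↦ CA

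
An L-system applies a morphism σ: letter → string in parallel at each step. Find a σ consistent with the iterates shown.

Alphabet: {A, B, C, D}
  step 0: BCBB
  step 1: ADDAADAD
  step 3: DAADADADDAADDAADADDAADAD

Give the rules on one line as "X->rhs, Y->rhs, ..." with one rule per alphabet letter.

A->CB, B->AD, C->DA, D->B

  step 0 ⇒ step 1: BCBB ⇒ AD·DA·AD·AD
    B ↦ AD
    C ↦ DA
    A ↦ CB  (constrained at step 1)
    D ↦ B  (constrained at step 1)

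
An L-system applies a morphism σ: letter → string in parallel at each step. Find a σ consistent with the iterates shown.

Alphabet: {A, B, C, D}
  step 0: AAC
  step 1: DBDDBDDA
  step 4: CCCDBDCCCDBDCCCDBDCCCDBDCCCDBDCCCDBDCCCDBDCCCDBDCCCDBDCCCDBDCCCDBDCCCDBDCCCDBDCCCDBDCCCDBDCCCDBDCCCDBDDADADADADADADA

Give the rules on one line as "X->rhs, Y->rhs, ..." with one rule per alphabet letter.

A->DBD, B->C, C->DA, D->CCC

  step 0 ⇒ step 1: AAC ⇒ DBD·DBD·DA
    A ↦ DBD
    C ↦ DA
    B ↦ C  (constrained at step 1)
    D ↦ CCC  (constrained at step 1)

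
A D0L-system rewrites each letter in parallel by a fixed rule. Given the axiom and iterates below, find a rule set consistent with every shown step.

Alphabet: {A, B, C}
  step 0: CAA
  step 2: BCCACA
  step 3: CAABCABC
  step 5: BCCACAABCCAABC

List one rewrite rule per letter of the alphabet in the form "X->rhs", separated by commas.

  step 2 ⇒ step 3: BCCACA ⇒ C·A·A·BC·A·BC
    A ↦ BC
    B ↦ C
    C ↦ A

A->BC, B->C, C->A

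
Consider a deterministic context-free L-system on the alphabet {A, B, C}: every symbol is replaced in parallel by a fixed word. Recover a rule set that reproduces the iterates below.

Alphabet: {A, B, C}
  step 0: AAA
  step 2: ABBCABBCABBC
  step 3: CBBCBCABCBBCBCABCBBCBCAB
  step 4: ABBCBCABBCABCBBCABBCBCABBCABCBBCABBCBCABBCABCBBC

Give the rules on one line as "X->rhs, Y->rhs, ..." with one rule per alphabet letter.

A->CB, B->BC, C->AB

  step 3 ⇒ step 4: CBBCBCABCBBCBCABCBBCBCAB ⇒ AB·BC·BC·AB·BC·AB·CB·BC·AB·BC·BC·AB·BC·AB·CB·BC·AB·BC·BC·AB·BC·AB·CB·BC
    A ↦ CB
    B ↦ BC
    C ↦ AB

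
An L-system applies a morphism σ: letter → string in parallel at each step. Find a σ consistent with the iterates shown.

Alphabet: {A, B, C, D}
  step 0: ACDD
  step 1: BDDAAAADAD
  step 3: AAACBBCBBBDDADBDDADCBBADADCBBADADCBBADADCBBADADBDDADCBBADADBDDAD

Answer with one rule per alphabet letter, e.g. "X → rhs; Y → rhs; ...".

A->BDD, B->CBB, C->AAA, D->AD

  step 0 ⇒ step 1: ACDD ⇒ BDD·AAA·AD·AD
    A ↦ BDD
    C ↦ AAA
    D ↦ AD
    B ↦ CBB  (constrained at step 1)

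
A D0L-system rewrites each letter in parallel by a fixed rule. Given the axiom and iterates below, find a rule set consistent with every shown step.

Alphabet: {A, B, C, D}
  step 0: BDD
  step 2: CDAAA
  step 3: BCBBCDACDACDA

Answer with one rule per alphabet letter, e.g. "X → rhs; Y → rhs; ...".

  step 2 ⇒ step 3: CDAAA ⇒ BCB·B·CDA·CDA·CDA
    A ↦ CDA
    C ↦ BCB
    D ↦ B
    B ↦ A  (constrained at step 0)

A->CDA, B->A, C->BCB, D->B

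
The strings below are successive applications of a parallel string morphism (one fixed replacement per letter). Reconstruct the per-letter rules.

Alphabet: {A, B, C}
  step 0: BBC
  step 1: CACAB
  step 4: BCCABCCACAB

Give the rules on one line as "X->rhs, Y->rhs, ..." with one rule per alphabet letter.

A->C, B->CA, C->B

  step 0 ⇒ step 1: BBC ⇒ CA·CA·B
    B ↦ CA
    C ↦ B
    A ↦ C  (constrained at step 1)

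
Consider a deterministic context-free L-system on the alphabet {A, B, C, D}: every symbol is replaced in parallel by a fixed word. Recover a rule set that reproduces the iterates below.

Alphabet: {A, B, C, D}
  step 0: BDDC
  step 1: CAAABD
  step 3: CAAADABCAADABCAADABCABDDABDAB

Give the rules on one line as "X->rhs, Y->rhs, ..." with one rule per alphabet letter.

A->DAB, B->CA, C->BD, D->A

  step 0 ⇒ step 1: BDDC ⇒ CA·A·A·BD
    B ↦ CA
    C ↦ BD
    D ↦ A
    A ↦ DAB  (constrained at step 1)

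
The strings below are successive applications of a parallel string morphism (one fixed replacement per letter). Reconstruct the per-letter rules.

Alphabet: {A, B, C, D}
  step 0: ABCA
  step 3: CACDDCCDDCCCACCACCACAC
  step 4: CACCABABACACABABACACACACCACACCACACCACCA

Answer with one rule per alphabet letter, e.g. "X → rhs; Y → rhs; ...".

A->C, B->DDC, C->CA, D->BA

  step 3 ⇒ step 4: CACDDCCDDCCCACCACCACAC ⇒ CA·C·CA·BA·BA·CA·CA·BA·BA·CA·CA·CA·C·CA·CA·C·CA·CA·C·CA·C·CA
    A ↦ C
    C ↦ CA
    D ↦ BA
    B ↦ DDC  (constrained at step 0)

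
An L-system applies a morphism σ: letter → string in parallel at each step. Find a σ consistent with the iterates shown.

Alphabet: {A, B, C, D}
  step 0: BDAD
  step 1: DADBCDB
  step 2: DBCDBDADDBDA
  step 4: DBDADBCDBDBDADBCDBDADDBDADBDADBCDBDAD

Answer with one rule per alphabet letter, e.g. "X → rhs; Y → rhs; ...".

  step 1 ⇒ step 2: DADBCDB ⇒ DB·C·DB·DA·D·DB·DA
    A ↦ C
    B ↦ DA
    C ↦ D
    D ↦ DB

A->C, B->DA, C->D, D->DB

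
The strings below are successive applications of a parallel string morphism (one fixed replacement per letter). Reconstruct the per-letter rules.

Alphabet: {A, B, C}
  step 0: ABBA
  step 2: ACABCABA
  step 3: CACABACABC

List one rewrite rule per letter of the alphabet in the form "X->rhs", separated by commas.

  step 2 ⇒ step 3: ACABCABA ⇒ C·A·C·AB·A·C·AB·C
    A ↦ C
    B ↦ AB
    C ↦ A

A->C, B->AB, C->A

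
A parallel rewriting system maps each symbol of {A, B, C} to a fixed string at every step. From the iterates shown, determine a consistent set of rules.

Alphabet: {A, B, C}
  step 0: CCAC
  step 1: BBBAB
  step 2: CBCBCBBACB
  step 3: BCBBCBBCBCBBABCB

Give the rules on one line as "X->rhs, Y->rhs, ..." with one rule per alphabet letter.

  step 2 ⇒ step 3: CBCBCBBACB ⇒ B·CB·B·CB·B·CB·CB·BA·B·CB
    A ↦ BA
    B ↦ CB
    C ↦ B

A->BA, B->CB, C->B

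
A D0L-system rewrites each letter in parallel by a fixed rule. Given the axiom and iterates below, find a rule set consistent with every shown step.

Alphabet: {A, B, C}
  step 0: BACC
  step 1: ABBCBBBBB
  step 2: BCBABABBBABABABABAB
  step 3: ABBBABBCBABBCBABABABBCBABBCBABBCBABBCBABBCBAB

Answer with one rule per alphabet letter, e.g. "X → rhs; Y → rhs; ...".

A->BCB, B->AB, C->BB

  step 2 ⇒ step 3: BCBABABBBABABABABAB ⇒ AB·BB·AB·BCB·AB·BCB·AB·AB·AB·BCB·AB·BCB·AB·BCB·AB·BCB·AB·BCB·AB
    A ↦ BCB
    B ↦ AB
    C ↦ BB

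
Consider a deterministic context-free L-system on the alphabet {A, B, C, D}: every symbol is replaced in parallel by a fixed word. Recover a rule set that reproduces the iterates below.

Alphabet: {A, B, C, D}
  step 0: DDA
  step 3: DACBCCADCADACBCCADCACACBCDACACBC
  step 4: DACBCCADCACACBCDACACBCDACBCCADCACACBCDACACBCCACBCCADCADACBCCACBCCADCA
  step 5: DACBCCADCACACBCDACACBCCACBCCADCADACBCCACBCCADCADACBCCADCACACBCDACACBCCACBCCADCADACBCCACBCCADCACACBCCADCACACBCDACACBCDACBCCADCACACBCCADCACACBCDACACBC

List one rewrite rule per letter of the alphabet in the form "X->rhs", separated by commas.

A->CBC, B->D, C->CA, D->DA

  step 4 ⇒ step 5: DACBCCADCACACBCDACACBCDACBCCADCACACBCDACACBCCACBCCADCADACBCCACBCCADCA ⇒ DA·CBC·CA·D·CA·CA·CBC·DA·CA·CBC·CA·CBC·CA·D·CA·DA·CBC·CA·CBC·CA·D·CA·DA·CBC·CA·D·CA·CA·CBC·DA·CA·CBC·CA·CBC·CA·D·CA·DA·CBC·CA·CBC·CA·D·CA·CA·CBC·CA·D·CA·CA·CBC·DA·CA·CBC·DA·CBC·CA·D·CA·CA·CBC·CA·D·CA·CA·CBC·DA·CA·CBC
    A ↦ CBC
    B ↦ D
    C ↦ CA
    D ↦ DA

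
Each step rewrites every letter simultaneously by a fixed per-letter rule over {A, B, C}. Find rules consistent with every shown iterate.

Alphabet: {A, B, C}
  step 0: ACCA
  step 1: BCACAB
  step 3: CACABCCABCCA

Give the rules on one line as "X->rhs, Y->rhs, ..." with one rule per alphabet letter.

A->B, B->C, C->CA

  step 0 ⇒ step 1: ACCA ⇒ B·CA·CA·B
    A ↦ B
    C ↦ CA
    B ↦ C  (constrained at step 1)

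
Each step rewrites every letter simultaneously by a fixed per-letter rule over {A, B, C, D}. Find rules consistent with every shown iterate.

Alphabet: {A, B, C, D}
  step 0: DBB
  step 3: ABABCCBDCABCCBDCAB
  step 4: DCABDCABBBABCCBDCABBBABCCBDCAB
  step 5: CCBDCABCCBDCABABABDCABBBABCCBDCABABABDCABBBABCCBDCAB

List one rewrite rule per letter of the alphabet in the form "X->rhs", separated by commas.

  step 4 ⇒ step 5: DCABDCABBBABCCBDCABBBABCCBDCAB ⇒ CC·B·DC·AB·CC·B·DC·AB·AB·AB·DC·AB·B·B·AB·CC·B·DC·AB·AB·AB·DC·AB·B·B·AB·CC·B·DC·AB
    A ↦ DC
    B ↦ AB
    C ↦ B
    D ↦ CC

A->DC, B->AB, C->B, D->CC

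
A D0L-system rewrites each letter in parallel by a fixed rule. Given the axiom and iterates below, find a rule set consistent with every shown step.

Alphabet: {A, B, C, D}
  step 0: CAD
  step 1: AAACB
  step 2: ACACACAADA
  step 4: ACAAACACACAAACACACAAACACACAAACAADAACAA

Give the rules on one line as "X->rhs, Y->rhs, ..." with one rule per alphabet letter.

A->AC, B->DA, C->AA, D->B

  step 1 ⇒ step 2: AAACB ⇒ AC·AC·AC·AA·DA
    A ↦ AC
    B ↦ DA
    C ↦ AA
  step 0 ⇒ step 1: CAD ⇒ AA·AC·B
    D ↦ B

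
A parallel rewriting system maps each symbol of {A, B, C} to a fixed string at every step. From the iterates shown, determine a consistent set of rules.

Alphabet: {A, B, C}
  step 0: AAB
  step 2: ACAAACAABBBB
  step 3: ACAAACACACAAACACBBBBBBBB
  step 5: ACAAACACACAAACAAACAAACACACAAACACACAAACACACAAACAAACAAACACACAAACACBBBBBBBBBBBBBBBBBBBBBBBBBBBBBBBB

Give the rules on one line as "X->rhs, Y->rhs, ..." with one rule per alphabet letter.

A->AC, B->BB, C->AA

  step 2 ⇒ step 3: ACAAACAABBBB ⇒ AC·AA·AC·AC·AC·AA·AC·AC·BB·BB·BB·BB
    A ↦ AC
    B ↦ BB
    C ↦ AA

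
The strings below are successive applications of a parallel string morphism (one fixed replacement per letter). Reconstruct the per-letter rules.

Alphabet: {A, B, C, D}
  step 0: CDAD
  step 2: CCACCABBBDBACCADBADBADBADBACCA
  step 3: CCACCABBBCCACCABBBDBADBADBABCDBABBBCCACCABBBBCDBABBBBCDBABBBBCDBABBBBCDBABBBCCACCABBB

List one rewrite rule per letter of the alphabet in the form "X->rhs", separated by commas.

A->BBB, B->DBA, C->CCA, D->BC

  step 2 ⇒ step 3: CCACCABBBDBACCADBADBADBADBACCA ⇒ CCA·CCA·BBB·CCA·CCA·BBB·DBA·DBA·DBA·BC·DBA·BBB·CCA·CCA·BBB·BC·DBA·BBB·BC·DBA·BBB·BC·DBA·BBB·BC·DBA·BBB·CCA·CCA·BBB
    A ↦ BBB
    B ↦ DBA
    C ↦ CCA
    D ↦ BC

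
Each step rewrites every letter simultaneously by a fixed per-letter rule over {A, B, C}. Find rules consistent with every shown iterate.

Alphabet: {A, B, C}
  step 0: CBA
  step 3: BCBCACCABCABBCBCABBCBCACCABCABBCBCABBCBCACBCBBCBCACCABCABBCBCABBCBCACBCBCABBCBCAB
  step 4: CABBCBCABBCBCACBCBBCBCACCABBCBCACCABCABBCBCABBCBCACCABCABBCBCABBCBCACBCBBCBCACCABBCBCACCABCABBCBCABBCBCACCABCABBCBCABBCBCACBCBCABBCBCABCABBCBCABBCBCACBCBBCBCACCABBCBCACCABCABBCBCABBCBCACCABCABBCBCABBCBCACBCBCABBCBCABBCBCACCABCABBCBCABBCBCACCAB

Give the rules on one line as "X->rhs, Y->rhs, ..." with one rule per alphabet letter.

A->CAC, B->CAB, C->BCB

  step 3 ⇒ step 4: BCBCACCABCABBCBCABBCBCACCABCABBCBCABBCBCACBCBBCBCACCABCABBCBCABBCBCACBCBCABBCBCAB ⇒ CAB·BCB·CAB·BCB·CAC·BCB·BCB·CAC·CAB·BCB·CAC·CAB·CAB·BCB·CAB·BCB·CAC·CAB·CAB·BCB·CAB·BCB·CAC·BCB·BCB·CAC·CAB·BCB·CAC·CAB·CAB·BCB·CAB·BCB·CAC·CAB·CAB·BCB·CAB·BCB·CAC·BCB·CAB·BCB·CAB·CAB·BCB·CAB·BCB·CAC·BCB·BCB·CAC·CAB·BCB·CAC·CAB·CAB·BCB·CAB·BCB·CAC·CAB·CAB·BCB·CAB·BCB·CAC·BCB·CAB·BCB·CAB·BCB·CAC·CAB·CAB·BCB·CAB·BCB·CAC·CAB
    A ↦ CAC
    B ↦ CAB
    C ↦ BCB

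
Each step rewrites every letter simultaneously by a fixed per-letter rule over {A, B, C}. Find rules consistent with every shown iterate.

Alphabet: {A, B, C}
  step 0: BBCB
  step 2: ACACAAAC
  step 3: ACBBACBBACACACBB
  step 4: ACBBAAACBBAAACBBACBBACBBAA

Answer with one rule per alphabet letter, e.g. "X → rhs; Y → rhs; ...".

A->AC, B->A, C->BB

  step 3 ⇒ step 4: ACBBACBBACACACBB ⇒ AC·BB·A·A·AC·BB·A·A·AC·BB·AC·BB·AC·BB·A·A
    A ↦ AC
    B ↦ A
    C ↦ BB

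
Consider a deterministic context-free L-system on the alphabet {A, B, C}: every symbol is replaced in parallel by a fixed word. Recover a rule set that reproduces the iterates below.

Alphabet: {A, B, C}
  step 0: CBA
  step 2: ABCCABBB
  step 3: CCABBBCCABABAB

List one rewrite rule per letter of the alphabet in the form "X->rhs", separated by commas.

  step 2 ⇒ step 3: ABCCABBB ⇒ CC·AB·B·B·CC·AB·AB·AB
    A ↦ CC
    B ↦ AB
    C ↦ B

A->CC, B->AB, C->B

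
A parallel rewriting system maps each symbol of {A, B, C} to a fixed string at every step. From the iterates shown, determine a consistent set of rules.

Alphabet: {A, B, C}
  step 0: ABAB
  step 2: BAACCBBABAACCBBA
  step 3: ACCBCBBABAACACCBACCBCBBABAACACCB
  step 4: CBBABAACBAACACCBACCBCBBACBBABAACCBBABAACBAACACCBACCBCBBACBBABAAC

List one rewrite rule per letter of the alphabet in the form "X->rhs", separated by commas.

  step 3 ⇒ step 4: ACCBCBBABAACACCBACCBCBBABAACACCB ⇒ CB·BA·BA·AC·BA·AC·AC·CB·AC·CB·CB·BA·CB·BA·BA·AC·CB·BA·BA·AC·BA·AC·AC·CB·AC·CB·CB·BA·CB·BA·BA·AC
    A ↦ CB
    B ↦ AC
    C ↦ BA

A->CB, B->AC, C->BA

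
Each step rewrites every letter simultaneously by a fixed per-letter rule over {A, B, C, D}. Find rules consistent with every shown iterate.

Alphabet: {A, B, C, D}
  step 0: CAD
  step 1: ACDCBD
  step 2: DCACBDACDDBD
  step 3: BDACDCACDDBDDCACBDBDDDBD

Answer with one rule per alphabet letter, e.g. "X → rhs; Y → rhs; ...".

  step 2 ⇒ step 3: DCACBDACDDBD ⇒ BD·AC·DC·AC·DD·BD·DC·AC·BD·BD·DD·BD
    A ↦ DC
    B ↦ DD
    C ↦ AC
    D ↦ BD

A->DC, B->DD, C->AC, D->BD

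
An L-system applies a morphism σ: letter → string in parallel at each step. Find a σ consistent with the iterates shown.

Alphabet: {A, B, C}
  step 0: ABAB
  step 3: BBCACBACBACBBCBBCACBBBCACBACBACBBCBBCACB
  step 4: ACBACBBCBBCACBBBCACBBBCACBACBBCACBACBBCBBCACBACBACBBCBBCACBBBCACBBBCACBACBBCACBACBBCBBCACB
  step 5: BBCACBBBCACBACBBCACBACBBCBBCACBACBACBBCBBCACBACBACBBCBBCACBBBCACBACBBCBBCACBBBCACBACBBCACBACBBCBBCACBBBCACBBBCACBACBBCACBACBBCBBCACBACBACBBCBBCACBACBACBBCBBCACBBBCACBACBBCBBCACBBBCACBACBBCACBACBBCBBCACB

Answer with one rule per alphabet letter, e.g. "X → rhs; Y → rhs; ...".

  step 4 ⇒ step 5: ACBACBBCBBCACBBBCACBBBCACBACBBCACBACBBCBBCACBACBACBBCBBCACBBBCACBBBCACBACBBCACBACBBCBBCACB ⇒ B·BC·ACB·B·BC·ACB·ACB·BC·ACB·ACB·BC·B·BC·ACB·ACB·ACB·BC·B·BC·ACB·ACB·ACB·BC·B·BC·ACB·B·BC·ACB·ACB·BC·B·BC·ACB·B·BC·ACB·ACB·BC·ACB·ACB·BC·B·BC·ACB·B·BC·ACB·B·BC·ACB·ACB·BC·ACB·ACB·BC·B·BC·ACB·ACB·ACB·BC·B·BC·ACB·ACB·ACB·BC·B·BC·ACB·B·BC·ACB·ACB·BC·B·BC·ACB·B·BC·ACB·ACB·BC·ACB·ACB·BC·B·BC·ACB
    A ↦ B
    B ↦ ACB
    C ↦ BC

A->B, B->ACB, C->BC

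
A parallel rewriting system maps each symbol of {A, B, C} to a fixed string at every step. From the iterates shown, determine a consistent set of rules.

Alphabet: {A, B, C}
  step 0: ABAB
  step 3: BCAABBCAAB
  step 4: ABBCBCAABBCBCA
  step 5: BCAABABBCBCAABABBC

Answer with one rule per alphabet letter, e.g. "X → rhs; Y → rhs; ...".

  step 4 ⇒ step 5: ABBCBCAABBCBCA ⇒ BC·A·A·B·A·B·BC·BC·A·A·B·A·B·BC
    A ↦ BC
    B ↦ A
    C ↦ B

A->BC, B->A, C->B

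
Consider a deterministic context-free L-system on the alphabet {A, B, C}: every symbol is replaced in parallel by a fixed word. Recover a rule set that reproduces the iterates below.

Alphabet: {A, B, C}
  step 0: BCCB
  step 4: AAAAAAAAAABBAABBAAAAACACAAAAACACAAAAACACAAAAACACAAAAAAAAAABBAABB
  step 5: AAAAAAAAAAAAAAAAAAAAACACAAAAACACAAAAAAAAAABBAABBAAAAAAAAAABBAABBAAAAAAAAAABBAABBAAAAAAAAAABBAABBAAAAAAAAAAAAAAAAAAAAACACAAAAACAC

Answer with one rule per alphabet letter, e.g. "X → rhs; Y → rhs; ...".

  step 4 ⇒ step 5: AAAAAAAAAABBAABBAAAAACACAAAAACACAAAAACACAAAAACACAAAAAAAAAABBAABB ⇒ AA·AA·AA·AA·AA·AA·AA·AA·AA·AA·AC·AC·AA·AA·AC·AC·AA·AA·AA·AA·AA·BB·AA·BB·AA·AA·AA·AA·AA·BB·AA·BB·AA·AA·AA·AA·AA·BB·AA·BB·AA·AA·AA·AA·AA·BB·AA·BB·AA·AA·AA·AA·AA·AA·AA·AA·AA·AA·AC·AC·AA·AA·AC·AC
    A ↦ AA
    B ↦ AC
    C ↦ BB

A->AA, B->AC, C->BB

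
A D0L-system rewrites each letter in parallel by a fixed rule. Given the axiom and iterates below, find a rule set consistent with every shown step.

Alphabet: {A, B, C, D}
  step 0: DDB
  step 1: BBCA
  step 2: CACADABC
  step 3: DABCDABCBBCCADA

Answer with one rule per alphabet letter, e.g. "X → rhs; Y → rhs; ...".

  step 2 ⇒ step 3: CACADABC ⇒ DA·BC·DA·BC·B·BC·CA·DA
    A ↦ BC
    B ↦ CA
    C ↦ DA
    D ↦ B

A->BC, B->CA, C->DA, D->B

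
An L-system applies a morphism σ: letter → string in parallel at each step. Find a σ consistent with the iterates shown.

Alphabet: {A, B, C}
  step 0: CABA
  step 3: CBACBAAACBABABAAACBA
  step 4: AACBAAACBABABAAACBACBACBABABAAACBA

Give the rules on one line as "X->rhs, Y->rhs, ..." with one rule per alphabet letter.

  step 3 ⇒ step 4: CBACBAAACBABABAAACBA ⇒ AA·C·BA·AA·C·BA·BA·BA·AA·C·BA·C·BA·C·BA·BA·BA·AA·C·BA
    A ↦ BA
    B ↦ C
    C ↦ AA

A->BA, B->C, C->AA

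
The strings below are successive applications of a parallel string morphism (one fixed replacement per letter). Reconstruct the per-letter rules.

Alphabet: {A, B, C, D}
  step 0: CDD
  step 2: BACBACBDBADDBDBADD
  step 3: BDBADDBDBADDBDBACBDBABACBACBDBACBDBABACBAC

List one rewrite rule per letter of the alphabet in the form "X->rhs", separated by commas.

A->BA, B->BD, C->DD, D->BAC

  step 2 ⇒ step 3: BACBACBDBADDBDBADD ⇒ BD·BA·DD·BD·BA·DD·BD·BAC·BD·BA·BAC·BAC·BD·BAC·BD·BA·BAC·BAC
    A ↦ BA
    B ↦ BD
    C ↦ DD
    D ↦ BAC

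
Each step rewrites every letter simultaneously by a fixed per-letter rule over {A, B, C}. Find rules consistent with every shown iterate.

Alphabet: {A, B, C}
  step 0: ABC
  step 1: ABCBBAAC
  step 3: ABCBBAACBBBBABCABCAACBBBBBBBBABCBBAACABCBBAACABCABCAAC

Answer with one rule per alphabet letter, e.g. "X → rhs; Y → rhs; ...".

  step 0 ⇒ step 1: ABC ⇒ ABC·BB·AAC
    A ↦ ABC
    B ↦ BB
    C ↦ AAC

A->ABC, B->BB, C->AAC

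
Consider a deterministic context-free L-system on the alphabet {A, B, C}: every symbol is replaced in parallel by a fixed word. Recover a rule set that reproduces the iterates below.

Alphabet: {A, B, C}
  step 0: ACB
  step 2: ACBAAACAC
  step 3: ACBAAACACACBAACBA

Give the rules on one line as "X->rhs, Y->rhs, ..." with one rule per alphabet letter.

A->AC, B->A, C->BA

  step 2 ⇒ step 3: ACBAAACAC ⇒ AC·BA·A·AC·AC·AC·BA·AC·BA
    A ↦ AC
    B ↦ A
    C ↦ BA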